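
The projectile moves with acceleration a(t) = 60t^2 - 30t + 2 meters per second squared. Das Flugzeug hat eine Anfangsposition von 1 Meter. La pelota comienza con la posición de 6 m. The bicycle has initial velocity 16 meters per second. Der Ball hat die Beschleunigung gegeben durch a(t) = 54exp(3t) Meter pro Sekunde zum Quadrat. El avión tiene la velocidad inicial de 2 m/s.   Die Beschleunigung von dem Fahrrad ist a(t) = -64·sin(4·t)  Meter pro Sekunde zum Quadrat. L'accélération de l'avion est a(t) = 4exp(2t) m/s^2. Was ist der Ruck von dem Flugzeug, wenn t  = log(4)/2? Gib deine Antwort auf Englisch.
Starting from acceleration a(t) = 4·exp(2·t), we take 1 derivative. Taking d/dt of a(t), we find j(t) = 8·exp(2·t). Using j(t) = 8·exp(2·t) and substituting t = log(4)/2, we find j = 32.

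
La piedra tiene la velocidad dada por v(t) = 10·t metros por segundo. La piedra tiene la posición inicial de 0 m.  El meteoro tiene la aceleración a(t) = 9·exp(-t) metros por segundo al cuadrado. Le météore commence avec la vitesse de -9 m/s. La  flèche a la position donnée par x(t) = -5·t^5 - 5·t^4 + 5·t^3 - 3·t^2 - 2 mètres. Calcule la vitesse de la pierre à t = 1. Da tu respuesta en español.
Usando v(t) = 10·t y sustituyendo t = 1, encontramos v = 10.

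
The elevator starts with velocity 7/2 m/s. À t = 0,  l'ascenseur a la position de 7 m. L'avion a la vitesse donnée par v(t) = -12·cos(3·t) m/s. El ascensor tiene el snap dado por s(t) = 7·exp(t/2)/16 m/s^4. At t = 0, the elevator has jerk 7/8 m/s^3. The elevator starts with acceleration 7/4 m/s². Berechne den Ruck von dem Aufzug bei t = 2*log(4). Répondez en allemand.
Um dies zu lösen, müssen wir 1 Stammfunktion unserer Gleichung für den Snap s(t) = 7·exp(t/2)/16 finden. Mit ∫s(t)dt und Anwendung von j(0) = 7/8, finden wir j(t) = 7·exp(t/2)/8. Wir haben den Ruck j(t) = 7·exp(t/2)/8. Durch Einsetzen von t = 2*log(4): j(2*log(4)) = 7/2.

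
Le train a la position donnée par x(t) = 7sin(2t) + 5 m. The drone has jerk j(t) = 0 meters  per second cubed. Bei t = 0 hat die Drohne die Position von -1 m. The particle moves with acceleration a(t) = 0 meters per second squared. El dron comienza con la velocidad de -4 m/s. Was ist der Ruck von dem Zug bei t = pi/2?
Ausgehend von der Position x(t) = 7·sin(2·t) + 5, nehmen wir 3 Ableitungen. Durch Ableiten von der Position erhalten wir die Geschwindigkeit: v(t) = 14·cos(2·t). Mit d/dt von v(t) finden wir a(t) = -28·sin(2·t). Die Ableitung von der Beschleunigung ergibt den Ruck: j(t) = -56·cos(2·t). Aus der Gleichung für den Ruck j(t) = -56·cos(2·t), setzen wir t = pi/2 ein und erhalten j = 56.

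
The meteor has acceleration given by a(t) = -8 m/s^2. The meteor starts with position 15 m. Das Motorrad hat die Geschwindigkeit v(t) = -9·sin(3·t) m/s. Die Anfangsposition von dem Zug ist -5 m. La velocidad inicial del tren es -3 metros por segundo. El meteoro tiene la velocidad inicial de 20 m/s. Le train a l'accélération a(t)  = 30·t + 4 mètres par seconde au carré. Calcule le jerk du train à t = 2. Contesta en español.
Debemos derivar nuestra ecuación de la aceleración a(t) = 30·t + 4 1 vez. Tomando d/dt de a(t), encontramos j(t) = 30. De la ecuación de la sacudida j(t) = 30, sustituimos t = 2 para obtener j = 30.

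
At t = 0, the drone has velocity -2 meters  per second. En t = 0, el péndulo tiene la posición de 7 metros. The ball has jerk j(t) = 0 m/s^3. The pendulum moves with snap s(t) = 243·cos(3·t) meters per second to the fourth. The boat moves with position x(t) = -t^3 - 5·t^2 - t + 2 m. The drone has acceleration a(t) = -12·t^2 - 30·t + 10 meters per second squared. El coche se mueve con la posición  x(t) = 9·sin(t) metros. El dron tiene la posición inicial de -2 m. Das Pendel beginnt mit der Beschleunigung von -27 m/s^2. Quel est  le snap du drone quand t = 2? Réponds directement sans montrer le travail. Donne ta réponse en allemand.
Der Snap bei t = 2 ist s = -24.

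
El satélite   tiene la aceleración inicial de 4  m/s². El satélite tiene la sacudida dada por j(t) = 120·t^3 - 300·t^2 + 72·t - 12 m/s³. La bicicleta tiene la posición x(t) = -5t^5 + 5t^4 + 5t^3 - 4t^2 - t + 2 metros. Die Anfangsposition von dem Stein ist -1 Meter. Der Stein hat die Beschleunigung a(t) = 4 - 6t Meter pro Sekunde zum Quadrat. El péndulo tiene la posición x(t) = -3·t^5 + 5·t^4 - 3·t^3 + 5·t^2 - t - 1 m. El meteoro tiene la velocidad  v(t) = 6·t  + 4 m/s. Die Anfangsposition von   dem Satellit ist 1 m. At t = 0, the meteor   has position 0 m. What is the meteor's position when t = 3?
We must find the integral of our velocity equation v(t) = 6·t + 4 1 time. Finding the antiderivative of v(t) and using x(0) = 0: x(t) = 3·t^2 + 4·t. We have position x(t) = 3·t^2 + 4·t. Substituting t = 3: x(3) = 39.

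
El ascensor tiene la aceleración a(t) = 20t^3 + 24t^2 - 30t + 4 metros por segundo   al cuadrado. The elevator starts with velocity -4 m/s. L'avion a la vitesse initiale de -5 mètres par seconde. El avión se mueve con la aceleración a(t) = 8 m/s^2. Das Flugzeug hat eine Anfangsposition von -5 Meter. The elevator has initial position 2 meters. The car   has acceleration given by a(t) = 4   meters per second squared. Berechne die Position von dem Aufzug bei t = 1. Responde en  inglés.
Starting from acceleration a(t) = 20·t^3 + 24·t^2 - 30·t + 4, we take 2 antiderivatives. Taking ∫a(t)dt and applying v(0) = -4, we find v(t) = 5·t^4 + 8·t^3 - 15·t^2 + 4·t - 4. The antiderivative of velocity is position. Using x(0) = 2, we get x(t) = t^5 + 2·t^4 - 5·t^3 + 2·t^2 - 4·t + 2. From the given position equation x(t) = t^5 + 2·t^4 - 5·t^3 + 2·t^2 - 4·t + 2, we substitute t = 1 to get x = -2.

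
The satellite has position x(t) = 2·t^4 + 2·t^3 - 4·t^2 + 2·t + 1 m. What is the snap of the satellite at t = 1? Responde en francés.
Pour résoudre ceci, nous devons prendre 4 dérivées de notre équation de la position x(t) = 2·t^4 + 2·t^3 - 4·t^2 + 2·t + 1. En prenant d/dt de x(t), nous trouvons v(t) = 8·t^3 + 6·t^2 - 8·t + 2. En prenant d/dt de v(t), nous trouvons a(t) = 24·t^2 + 12·t - 8. La dérivée de l'accélération donne le jerk: j(t) = 48·t + 12. En prenant d/dt de j(t), nous trouvons s(t) = 48. De l'équation du snap s(t) = 48, nous substituons t = 1 pour obtenir s = 48.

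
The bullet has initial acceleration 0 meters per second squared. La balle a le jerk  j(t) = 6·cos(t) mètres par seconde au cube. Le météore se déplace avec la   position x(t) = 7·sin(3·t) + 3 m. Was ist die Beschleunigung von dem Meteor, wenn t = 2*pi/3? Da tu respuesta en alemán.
Wir müssen unsere Gleichung für die Position x(t) = 7·sin(3·t) + 3 2-mal ableiten. Durch Ableiten von der Position erhalten wir die Geschwindigkeit: v(t) = 21·cos(3·t). Mit d/dt von v(t) finden wir a(t) = -63·sin(3·t). Mit a(t) = -63·sin(3·t) und Einsetzen von t = 2*pi/3, finden wir a = 0.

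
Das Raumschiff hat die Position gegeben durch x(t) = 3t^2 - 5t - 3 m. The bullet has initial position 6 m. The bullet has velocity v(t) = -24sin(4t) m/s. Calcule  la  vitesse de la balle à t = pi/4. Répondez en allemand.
Aus der Gleichung für die Geschwindigkeit v(t) = -24·sin(4·t), setzen wir t = pi/4 ein und erhalten v = 0.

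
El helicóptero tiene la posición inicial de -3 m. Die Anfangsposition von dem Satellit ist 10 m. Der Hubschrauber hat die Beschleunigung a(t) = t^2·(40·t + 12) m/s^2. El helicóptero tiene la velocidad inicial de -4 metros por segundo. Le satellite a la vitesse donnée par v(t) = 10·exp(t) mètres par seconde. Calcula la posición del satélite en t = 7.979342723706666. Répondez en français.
Nous devons trouver l'intégrale de notre équation de la vitesse v(t) = 10·exp(t) 1 fois. L'intégrale de la vitesse, avec x(0) = 10, donne la position: x(t) = 10·exp(t). De l'équation de la position x(t) = 10·exp(t), nous substituons t = 7.979342723706666 pour obtenir x = 29200.1117907887.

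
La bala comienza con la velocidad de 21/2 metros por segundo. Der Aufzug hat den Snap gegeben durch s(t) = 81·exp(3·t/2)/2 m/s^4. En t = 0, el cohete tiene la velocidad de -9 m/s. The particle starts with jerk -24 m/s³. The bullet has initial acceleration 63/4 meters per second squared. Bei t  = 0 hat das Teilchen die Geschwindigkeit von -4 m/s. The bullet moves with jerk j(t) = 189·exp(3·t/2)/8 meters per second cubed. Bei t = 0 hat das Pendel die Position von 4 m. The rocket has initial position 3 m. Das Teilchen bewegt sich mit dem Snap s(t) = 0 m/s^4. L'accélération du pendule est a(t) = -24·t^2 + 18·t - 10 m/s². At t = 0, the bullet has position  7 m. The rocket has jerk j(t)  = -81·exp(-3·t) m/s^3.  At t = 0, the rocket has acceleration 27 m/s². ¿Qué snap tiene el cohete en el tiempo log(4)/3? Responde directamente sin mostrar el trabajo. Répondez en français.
Le snap à t = log(4)/3 est s = 243/4.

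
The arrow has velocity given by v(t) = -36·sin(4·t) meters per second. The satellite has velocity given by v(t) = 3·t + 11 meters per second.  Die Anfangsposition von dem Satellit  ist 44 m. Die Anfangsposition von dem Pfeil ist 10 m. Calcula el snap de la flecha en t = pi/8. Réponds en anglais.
To solve this, we need to take 3 derivatives of our velocity equation v(t) = -36·sin(4·t). The derivative of velocity gives acceleration: a(t) = -144·cos(4·t). The derivative of acceleration gives jerk: j(t) = 576·sin(4·t). Differentiating jerk, we get snap: s(t) = 2304·cos(4·t). We have snap s(t) = 2304·cos(4·t). Substituting t = pi/8: s(pi/8) = 0.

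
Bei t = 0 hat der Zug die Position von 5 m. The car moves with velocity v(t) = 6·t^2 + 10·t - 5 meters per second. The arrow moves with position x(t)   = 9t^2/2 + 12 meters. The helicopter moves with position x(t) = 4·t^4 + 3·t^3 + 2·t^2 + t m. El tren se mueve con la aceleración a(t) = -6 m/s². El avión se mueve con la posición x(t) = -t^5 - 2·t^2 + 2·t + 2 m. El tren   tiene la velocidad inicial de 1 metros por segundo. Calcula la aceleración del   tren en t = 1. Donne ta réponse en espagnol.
Usando a(t) = -6 y sustituyendo t = 1, encontramos a = -6.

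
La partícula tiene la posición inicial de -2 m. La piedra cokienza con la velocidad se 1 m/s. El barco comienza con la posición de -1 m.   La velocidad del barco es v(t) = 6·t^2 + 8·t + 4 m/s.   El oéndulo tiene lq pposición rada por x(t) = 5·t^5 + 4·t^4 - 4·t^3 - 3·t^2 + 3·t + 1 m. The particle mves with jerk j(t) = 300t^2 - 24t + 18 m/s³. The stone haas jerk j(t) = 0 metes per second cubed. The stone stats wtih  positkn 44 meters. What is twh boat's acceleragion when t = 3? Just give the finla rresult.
At t = 3, a = 44.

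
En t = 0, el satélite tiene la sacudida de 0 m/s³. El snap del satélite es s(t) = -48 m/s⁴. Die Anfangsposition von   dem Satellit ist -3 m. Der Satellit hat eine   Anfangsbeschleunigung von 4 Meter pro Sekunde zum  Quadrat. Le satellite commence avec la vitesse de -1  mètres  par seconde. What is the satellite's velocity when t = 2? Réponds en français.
Pour résoudre ceci, nous devons prendre 3 primitives de notre équation du snap s(t) = -48. En intégrant le snap et en utilisant la condition initiale j(0) = 0, nous obtenons j(t) = -48·t. L'intégrale du jerk est l'accélération. En utilisant a(0) = 4, nous obtenons a(t) = 4 - 24·t^2. En intégrant l'accélération et en utilisant la condition initiale v(0) = -1, nous obtenons v(t) = -8·t^3 + 4·t - 1. En utilisant v(t) = -8·t^3 + 4·t - 1 et en substituant t = 2, nous trouvons v = -57.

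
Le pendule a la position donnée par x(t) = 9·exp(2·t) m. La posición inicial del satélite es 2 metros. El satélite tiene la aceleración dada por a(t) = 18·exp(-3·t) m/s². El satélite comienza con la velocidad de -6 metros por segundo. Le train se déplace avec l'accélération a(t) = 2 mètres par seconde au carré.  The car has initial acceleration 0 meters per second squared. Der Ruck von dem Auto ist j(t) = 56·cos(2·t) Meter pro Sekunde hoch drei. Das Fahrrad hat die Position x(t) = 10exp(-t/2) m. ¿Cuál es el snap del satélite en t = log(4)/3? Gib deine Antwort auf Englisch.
To solve this, we need to take 2 derivatives of our acceleration equation a(t) = 18·exp(-3·t). The derivative of acceleration gives jerk: j(t) = -54·exp(-3·t). Differentiating jerk, we get snap: s(t) = 162·exp(-3·t). We have snap s(t) = 162·exp(-3·t). Substituting t = log(4)/3: s(log(4)/3) = 81/2.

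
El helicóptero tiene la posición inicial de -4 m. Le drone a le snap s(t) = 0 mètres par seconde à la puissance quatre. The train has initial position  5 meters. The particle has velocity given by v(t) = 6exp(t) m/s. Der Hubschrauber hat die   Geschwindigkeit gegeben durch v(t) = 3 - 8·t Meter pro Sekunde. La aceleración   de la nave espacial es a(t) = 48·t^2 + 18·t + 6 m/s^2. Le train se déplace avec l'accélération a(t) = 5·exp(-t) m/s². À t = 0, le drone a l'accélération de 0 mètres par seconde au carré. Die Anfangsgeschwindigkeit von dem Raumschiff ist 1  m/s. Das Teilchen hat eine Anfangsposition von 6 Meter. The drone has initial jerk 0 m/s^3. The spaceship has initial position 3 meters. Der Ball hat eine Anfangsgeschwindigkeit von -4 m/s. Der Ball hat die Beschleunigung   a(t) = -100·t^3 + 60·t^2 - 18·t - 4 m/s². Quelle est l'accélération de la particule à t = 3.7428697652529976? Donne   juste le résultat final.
L'accélération à t = 3.7428697652529976 est a = 253.313850182661.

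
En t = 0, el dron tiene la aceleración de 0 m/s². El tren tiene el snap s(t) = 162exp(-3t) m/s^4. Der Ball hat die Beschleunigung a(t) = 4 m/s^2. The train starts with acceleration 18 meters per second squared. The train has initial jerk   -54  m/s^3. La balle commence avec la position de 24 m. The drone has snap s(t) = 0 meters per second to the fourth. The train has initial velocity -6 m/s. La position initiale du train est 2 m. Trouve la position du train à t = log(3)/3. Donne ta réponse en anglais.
We must find the antiderivative of our snap equation s(t) = 162·exp(-3·t) 4 times. Finding the antiderivative of s(t) and using j(0) = -54: j(t) = -54·exp(-3·t). Taking ∫j(t)dt and applying a(0) = 18, we find a(t) = 18·exp(-3·t). Finding the integral of a(t) and using v(0) = -6: v(t) = -6·exp(-3·t). Integrating velocity and using the initial condition x(0) = 2, we get x(t) = 2·exp(-3·t). Using x(t) = 2·exp(-3·t) and substituting t = log(3)/3, we find x = 2/3.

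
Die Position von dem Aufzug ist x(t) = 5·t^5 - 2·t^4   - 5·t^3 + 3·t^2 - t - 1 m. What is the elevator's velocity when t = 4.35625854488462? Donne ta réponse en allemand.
Um dies zu lösen, müssen wir 1 Ableitung unserer Gleichung für die Position x(t) = 5·t^5 - 2·t^4 - 5·t^3 + 3·t^2 - t - 1 nehmen. Mit d/dt von x(t) finden wir v(t) = 25·t^4 - 8·t^3 - 15·t^2 + 6·t - 1. Mit v(t) = 25·t^4 - 8·t^3 - 15·t^2 + 6·t - 1 und Einsetzen von t = 4.35625854488462, finden wir v = 8082.28569940555.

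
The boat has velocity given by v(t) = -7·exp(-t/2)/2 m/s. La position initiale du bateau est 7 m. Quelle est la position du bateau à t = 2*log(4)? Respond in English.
To solve this, we need to take 1 antiderivative of our velocity equation v(t) = -7·exp(-t/2)/2. The antiderivative of velocity, with x(0) = 7, gives position: x(t) = 7·exp(-t/2). Using x(t) = 7·exp(-t/2) and substituting t = 2*log(4), we find x = 7/4.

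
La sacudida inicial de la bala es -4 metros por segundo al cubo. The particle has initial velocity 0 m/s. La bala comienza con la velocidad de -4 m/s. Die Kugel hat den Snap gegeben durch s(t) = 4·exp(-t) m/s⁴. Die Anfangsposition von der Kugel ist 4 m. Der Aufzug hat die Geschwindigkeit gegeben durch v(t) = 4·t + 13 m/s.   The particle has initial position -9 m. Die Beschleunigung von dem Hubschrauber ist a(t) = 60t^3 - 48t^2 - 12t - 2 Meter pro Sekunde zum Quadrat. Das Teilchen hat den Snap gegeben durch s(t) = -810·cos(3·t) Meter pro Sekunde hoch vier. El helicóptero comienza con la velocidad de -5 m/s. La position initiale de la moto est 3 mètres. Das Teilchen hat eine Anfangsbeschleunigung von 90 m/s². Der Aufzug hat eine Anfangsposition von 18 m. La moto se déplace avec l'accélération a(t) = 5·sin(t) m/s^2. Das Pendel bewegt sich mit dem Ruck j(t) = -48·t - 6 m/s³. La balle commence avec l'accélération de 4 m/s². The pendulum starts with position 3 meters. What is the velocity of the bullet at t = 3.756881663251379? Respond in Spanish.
Necesitamos integrar nuestra ecuación del snap s(t) = 4·exp(-t) 3 veces. Integrando el snap y usando la condición inicial j(0) = -4, obtenemos j(t) = -4·exp(-t). Integrando la sacudida y usando la condición inicial a(0) = 4, obtenemos a(t) = 4·exp(-t). La integral de la aceleración es la velocidad. Usando v(0) = -4, obtenemos v(t) = -4·exp(-t). Tenemos la velocidad v(t) = -4·exp(-t). Sustituyendo t = 3.756881663251379: v(3.756881663251379) = -0.0934258409669700.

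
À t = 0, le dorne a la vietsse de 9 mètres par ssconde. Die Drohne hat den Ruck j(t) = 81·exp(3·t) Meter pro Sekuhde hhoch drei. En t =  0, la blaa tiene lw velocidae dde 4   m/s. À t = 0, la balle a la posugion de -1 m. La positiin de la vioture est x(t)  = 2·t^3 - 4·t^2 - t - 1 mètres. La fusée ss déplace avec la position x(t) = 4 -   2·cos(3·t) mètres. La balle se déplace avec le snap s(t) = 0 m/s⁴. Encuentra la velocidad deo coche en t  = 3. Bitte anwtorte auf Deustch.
Ausgehend von der Position x(t) = 2·t^3 - 4·t^2 - t - 1, nehmen wir 1 Ableitung. Durch Ableiten von der Position erhalten wir die Geschwindigkeit: v(t) = 6·t^2 - 8·t - 1. Aus der Gleichung für die Geschwindigkeit v(t) = 6·t^2 - 8·t - 1, setzen wir t = 3 ein und erhalten v = 29.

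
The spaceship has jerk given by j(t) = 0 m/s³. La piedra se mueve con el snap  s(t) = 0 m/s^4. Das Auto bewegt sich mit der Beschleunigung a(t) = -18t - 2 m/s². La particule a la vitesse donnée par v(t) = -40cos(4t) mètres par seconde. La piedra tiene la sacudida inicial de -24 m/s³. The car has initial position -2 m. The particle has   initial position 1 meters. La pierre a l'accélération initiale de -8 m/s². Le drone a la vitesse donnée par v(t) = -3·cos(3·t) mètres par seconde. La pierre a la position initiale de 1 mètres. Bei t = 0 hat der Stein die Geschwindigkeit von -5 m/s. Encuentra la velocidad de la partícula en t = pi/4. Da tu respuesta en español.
Usando v(t) = -40·cos(4·t) y sustituyendo t = pi/4, encontramos v = 40.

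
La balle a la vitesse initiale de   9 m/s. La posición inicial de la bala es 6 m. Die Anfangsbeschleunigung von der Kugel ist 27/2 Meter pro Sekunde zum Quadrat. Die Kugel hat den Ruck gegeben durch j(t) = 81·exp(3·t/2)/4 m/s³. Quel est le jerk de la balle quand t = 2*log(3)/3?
De l'équation du jerk j(t) = 81·exp(3·t/2)/4, nous substituons t = 2*log(3)/3 pour obtenir j = 243/4.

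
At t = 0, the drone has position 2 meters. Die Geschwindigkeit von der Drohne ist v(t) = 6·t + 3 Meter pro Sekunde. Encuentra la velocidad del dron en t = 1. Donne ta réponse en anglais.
From the given velocity equation v(t) = 6·t + 3, we substitute t = 1 to get v = 9.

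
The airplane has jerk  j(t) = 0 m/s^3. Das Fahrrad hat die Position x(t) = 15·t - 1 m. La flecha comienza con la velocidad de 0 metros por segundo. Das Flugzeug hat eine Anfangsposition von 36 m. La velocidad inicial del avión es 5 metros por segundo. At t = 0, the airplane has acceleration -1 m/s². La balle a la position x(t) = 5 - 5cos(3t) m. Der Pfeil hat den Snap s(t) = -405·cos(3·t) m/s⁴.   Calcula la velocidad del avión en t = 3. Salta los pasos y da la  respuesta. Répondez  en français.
La vitesse à t = 3 est v = 2.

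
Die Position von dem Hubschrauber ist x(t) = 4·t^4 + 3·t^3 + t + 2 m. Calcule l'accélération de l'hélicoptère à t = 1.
Pour résoudre ceci, nous devons prendre 2 dérivées de notre équation de la position x(t) = 4·t^4 + 3·t^3 + t + 2. En dérivant la position, nous obtenons la vitesse: v(t) = 16·t^3 + 9·t^2 + 1. La dérivée de la vitesse donne l'accélération: a(t) = 48·t^2 + 18·t. De l'équation de l'accélération a(t) = 48·t^2 + 18·t, nous substituons t = 1 pour obtenir a = 66.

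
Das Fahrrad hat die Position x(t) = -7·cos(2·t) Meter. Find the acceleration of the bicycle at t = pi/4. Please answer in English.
Starting from position x(t) = -7·cos(2·t), we take 2 derivatives. Taking d/dt of x(t), we find v(t) = 14·sin(2·t). The derivative of velocity gives acceleration: a(t) = 28·cos(2·t). We have acceleration a(t) = 28·cos(2·t). Substituting t = pi/4: a(pi/4) = 0.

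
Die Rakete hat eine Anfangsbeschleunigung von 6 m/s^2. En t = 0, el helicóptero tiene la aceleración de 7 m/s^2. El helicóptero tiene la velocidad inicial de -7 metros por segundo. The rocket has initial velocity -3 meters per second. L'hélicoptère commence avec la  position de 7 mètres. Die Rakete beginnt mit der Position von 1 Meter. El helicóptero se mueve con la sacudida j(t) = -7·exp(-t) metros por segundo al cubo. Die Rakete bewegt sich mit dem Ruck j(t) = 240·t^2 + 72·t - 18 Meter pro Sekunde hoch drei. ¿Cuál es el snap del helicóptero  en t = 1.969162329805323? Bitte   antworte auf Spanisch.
Para resolver esto, necesitamos tomar 1 derivada de nuestra ecuación de la sacudida j(t) = -7·exp(-t). La derivada de la sacudida da el snap: s(t) = 7·exp(-t). De la ecuación del snap s(t) = 7·exp(-t), sustituimos t = 1.969162329805323 para obtener s = 0.977016068059119.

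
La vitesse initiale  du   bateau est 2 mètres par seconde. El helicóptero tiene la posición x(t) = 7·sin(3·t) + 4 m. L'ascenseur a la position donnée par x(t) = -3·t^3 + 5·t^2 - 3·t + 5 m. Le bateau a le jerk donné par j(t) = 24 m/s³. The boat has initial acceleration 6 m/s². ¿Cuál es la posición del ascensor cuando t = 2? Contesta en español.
De la ecuación de la posición x(t) = -3·t^3 + 5·t^2 - 3·t + 5, sustituimos t = 2 para obtener x = -5.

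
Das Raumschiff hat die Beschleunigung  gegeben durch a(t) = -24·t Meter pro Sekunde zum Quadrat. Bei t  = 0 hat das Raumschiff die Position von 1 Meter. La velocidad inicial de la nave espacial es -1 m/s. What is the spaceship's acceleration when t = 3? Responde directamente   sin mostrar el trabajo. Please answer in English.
The acceleration at t = 3 is a = -72.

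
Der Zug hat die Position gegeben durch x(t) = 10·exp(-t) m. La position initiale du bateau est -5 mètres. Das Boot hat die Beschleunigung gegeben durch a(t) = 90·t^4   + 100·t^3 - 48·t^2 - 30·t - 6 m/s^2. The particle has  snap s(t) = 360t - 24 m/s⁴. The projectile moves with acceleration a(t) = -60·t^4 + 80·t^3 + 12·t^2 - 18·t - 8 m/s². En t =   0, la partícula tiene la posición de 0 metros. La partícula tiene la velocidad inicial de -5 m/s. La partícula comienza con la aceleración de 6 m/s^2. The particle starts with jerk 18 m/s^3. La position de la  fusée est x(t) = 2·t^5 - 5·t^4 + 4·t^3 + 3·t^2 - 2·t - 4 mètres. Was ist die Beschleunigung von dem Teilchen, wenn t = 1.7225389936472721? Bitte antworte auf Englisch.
To solve this, we need to take 2 integrals of our snap equation s(t) = 360·t - 24. The antiderivative of snap is jerk. Using j(0) = 18, we get j(t) = 180·t^2 - 24·t + 18. Taking ∫j(t)dt and applying a(0) = 6, we find a(t) = 60·t^3 - 12·t^2 + 18·t + 6. From the given acceleration equation a(t) = 60·t^3 - 12·t^2 + 18·t + 6, we substitute t = 1.7225389936472721 to get a = 308.060936270093.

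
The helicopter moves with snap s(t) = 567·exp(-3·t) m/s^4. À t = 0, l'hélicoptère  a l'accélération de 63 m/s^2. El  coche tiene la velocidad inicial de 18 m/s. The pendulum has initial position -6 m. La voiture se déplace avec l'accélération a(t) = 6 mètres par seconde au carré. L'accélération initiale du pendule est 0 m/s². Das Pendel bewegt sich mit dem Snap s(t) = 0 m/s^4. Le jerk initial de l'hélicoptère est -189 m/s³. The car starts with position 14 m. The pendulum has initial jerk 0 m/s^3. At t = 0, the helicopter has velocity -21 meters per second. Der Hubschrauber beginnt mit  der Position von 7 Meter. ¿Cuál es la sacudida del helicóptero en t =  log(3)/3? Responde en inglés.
To find the answer, we compute 1 integral of s(t) = 567·exp(-3·t). Integrating snap and using the initial condition j(0) = -189, we get j(t) = -189·exp(-3·t). Using j(t) = -189·exp(-3·t) and substituting t = log(3)/3, we find j = -63.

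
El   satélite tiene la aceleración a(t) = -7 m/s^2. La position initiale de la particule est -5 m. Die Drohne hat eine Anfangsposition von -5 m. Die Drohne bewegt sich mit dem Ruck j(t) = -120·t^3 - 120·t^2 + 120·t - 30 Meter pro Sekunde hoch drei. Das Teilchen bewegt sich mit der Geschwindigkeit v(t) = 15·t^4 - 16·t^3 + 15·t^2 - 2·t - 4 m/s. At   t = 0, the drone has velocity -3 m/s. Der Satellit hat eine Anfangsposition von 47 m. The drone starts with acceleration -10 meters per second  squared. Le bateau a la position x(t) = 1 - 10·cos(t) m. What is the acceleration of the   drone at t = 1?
To find the answer, we compute 1 antiderivative of j(t) = -120·t^3 - 120·t^2 + 120·t - 30. The integral of jerk, with a(0) = -10, gives acceleration: a(t) = -30·t^4 - 40·t^3 + 60·t^2 - 30·t - 10. From the given acceleration equation a(t) = -30·t^4 - 40·t^3 + 60·t^2 - 30·t - 10, we substitute t = 1 to get a = -50.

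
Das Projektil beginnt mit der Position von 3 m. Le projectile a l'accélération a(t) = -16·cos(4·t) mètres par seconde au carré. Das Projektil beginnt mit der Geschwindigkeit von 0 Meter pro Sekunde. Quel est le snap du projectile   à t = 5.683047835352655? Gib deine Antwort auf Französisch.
Nous devons dériver notre équation de l'accélération a(t) = -16·cos(4·t) 2 fois. La dérivée de l'accélération donne le jerk: j(t) = 64·sin(4·t). En prenant d/dt de j(t), nous trouvons s(t) = 256·cos(4·t). En utilisant s(t) = 256·cos(4·t) et en substituant t = 5.683047835352655, nous trouvons s = -188.867848362816.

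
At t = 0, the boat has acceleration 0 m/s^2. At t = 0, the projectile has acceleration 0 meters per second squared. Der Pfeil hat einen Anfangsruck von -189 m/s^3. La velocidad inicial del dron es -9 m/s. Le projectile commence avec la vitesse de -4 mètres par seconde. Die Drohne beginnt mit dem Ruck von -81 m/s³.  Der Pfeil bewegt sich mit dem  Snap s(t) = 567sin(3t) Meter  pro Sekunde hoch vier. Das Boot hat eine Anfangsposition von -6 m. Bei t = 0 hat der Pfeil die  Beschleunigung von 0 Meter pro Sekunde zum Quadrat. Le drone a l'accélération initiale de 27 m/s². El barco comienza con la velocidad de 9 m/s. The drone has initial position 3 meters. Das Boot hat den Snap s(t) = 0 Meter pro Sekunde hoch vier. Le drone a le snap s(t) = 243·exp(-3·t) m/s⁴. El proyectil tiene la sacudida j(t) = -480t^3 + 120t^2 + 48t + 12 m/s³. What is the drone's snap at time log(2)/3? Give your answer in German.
Mit s(t) = 243·exp(-3·t) und Einsetzen von t = log(2)/3, finden wir s = 243/2.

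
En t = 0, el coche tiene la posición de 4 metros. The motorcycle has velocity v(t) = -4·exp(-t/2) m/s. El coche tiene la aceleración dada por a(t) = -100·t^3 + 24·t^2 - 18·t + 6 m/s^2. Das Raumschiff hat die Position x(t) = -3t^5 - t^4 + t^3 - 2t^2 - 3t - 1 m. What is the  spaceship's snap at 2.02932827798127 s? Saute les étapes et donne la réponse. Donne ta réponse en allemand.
Die Antwort ist -754.558180073257.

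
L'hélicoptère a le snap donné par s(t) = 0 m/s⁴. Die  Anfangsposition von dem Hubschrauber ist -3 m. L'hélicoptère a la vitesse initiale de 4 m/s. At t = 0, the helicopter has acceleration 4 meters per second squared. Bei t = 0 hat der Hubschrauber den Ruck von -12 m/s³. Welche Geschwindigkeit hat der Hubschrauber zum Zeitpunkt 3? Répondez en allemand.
Wir müssen die Stammfunktion unserer Gleichung für den Snap s(t) = 0 3-mal finden. Mit ∫s(t)dt und Anwendung von j(0) = -12, finden wir j(t) = -12. Mit ∫j(t)dt und Anwendung von a(0) = 4, finden wir a(t) = 4 - 12·t. Die Stammfunktion von der Beschleunigung ist die Geschwindigkeit. Mit v(0) = 4 erhalten wir v(t) = -6·t^2 + 4·t + 4. Mit v(t) = -6·t^2 + 4·t + 4 und Einsetzen von t = 3, finden wir v = -38.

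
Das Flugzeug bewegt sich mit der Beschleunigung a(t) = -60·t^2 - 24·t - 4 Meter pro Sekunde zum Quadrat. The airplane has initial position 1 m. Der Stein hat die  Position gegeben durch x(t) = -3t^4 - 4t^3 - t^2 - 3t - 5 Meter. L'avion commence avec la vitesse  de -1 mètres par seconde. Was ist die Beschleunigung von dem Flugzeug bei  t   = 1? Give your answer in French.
En utilisant a(t) = -60·t^2 - 24·t - 4 et en substituant t = 1, nous trouvons a = -88.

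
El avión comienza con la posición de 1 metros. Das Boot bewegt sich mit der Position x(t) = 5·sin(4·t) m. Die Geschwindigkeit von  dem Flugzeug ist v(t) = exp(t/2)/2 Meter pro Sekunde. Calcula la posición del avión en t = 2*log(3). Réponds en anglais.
To find the answer, we compute 1 antiderivative of v(t) = exp(t/2)/2. The antiderivative of velocity, with x(0) = 1, gives position: x(t) = exp(t/2). We have position x(t) = exp(t/2). Substituting t = 2*log(3): x(2*log(3)) = 3.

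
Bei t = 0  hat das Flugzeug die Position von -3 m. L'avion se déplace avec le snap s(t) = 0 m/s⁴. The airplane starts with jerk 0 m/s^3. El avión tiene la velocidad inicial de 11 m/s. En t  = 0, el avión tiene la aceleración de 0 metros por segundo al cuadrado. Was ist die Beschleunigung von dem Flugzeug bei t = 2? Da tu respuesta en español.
Debemos encontrar la antiderivada de nuestra ecuación del snap s(t) = 0 2 veces. Tomando ∫s(t)dt y aplicando j(0) = 0, encontramos j(t) = 0. La antiderivada de la sacudida, con a(0) = 0, da la aceleración: a(t) = 0. Tenemos la aceleración a(t) = 0. Sustituyendo t = 2: a(2) = 0.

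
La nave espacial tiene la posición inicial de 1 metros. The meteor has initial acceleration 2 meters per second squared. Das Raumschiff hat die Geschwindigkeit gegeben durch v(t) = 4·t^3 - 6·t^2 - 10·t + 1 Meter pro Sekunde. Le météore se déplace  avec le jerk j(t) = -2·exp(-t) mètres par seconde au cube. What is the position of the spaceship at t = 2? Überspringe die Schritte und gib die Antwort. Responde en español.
La posición en t = 2 es x = -17.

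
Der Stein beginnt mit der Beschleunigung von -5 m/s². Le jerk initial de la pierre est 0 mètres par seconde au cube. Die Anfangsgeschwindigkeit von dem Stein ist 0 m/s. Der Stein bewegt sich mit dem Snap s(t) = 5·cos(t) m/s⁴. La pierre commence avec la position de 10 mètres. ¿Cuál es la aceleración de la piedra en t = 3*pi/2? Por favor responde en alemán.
Wir müssen unsere Gleichung für den Snap s(t) = 5·cos(t) 2-mal integrieren. Mit ∫s(t)dt und Anwendung von j(0) = 0, finden wir j(t) = 5·sin(t). Die Stammfunktion von dem Ruck, mit a(0) = -5, ergibt die Beschleunigung: a(t) = -5·cos(t). Wir haben die Beschleunigung a(t) = -5·cos(t). Durch Einsetzen von t = 3*pi/2: a(3*pi/2) = 0.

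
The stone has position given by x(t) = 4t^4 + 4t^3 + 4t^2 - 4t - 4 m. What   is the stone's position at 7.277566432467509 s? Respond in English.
Using x(t) = 4·t^4 + 4·t^3 + 4·t^2 - 4·t - 4 and substituting t = 7.277566432467509, we find x = 12940.8139618986.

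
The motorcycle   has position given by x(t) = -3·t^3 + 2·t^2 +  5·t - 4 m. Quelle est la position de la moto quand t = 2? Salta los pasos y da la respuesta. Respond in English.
At t = 2, x = -10.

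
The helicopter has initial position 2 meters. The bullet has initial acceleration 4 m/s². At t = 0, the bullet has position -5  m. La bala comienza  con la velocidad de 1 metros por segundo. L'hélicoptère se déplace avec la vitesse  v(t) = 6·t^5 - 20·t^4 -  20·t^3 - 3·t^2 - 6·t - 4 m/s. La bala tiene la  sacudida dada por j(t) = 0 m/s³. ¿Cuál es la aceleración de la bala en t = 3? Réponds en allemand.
Ausgehend von dem Ruck j(t) = 0, nehmen wir 1 Stammfunktion. Das Integral von dem Ruck ist die Beschleunigung. Mit a(0) = 4 erhalten wir a(t) = 4. Wir haben die Beschleunigung a(t) = 4. Durch Einsetzen von t = 3: a(3) = 4.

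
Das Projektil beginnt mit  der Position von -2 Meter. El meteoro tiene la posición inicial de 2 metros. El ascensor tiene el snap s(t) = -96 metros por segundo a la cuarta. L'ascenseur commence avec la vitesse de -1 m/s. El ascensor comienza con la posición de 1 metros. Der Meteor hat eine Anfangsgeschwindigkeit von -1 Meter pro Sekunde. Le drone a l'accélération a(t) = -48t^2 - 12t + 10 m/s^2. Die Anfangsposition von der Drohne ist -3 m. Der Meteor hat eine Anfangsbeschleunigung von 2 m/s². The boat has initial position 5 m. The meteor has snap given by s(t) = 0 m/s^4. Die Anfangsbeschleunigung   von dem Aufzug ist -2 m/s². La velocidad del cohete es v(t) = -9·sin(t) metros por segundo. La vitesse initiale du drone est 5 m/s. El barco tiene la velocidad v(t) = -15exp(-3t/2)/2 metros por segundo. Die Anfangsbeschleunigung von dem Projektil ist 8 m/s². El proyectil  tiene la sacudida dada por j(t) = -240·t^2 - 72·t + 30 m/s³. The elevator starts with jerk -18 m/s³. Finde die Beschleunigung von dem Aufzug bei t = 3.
Ausgehend von dem Snap s(t) = -96, nehmen wir 2 Stammfunktionen. Das Integral von dem Snap ist der Ruck. Mit j(0) = -18 erhalten wir j(t) = -96·t - 18. Das Integral von dem Ruck, mit a(0) = -2, ergibt die Beschleunigung: a(t) = -48·t^2 - 18·t - 2. Wir haben die Beschleunigung a(t) = -48·t^2 - 18·t - 2. Durch Einsetzen von t = 3: a(3) = -488.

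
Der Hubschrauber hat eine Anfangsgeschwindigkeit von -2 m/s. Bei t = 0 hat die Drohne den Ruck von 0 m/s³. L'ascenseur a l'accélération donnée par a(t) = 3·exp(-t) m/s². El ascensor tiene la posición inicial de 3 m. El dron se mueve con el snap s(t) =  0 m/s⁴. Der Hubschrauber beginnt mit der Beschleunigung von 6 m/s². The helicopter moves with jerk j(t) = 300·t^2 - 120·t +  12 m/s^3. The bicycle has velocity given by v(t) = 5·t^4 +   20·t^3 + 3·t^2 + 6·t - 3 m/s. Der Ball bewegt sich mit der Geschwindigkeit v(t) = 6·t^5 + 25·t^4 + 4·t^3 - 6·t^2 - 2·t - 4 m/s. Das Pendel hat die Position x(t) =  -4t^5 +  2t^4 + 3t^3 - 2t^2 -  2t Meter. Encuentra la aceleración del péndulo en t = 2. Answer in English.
Starting from position x(t) = -4·t^5 + 2·t^4 + 3·t^3 - 2·t^2 - 2·t, we take 2 derivatives. Differentiating position, we get velocity: v(t) = -20·t^4 + 8·t^3 + 9·t^2 - 4·t - 2. Taking d/dt of v(t), we find a(t) = -80·t^3 + 24·t^2 + 18·t - 4. From the given acceleration equation a(t) = -80·t^3 + 24·t^2 + 18·t - 4, we substitute t = 2 to get a = -512.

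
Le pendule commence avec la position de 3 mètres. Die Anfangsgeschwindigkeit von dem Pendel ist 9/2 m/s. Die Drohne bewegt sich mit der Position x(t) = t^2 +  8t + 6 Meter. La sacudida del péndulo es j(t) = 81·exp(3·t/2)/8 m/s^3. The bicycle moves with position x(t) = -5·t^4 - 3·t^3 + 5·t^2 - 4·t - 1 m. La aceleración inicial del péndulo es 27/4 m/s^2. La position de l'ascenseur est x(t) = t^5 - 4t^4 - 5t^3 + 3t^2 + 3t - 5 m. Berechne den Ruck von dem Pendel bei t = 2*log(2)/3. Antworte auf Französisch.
De l'équation du jerk j(t) = 81·exp(3·t/2)/8, nous substituons t = 2*log(2)/3 pour obtenir j = 81/4.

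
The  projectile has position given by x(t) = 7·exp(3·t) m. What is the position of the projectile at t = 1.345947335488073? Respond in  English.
From the given position equation x(t) = 7·exp(3·t), we substitute t = 1.345947335488073 to get x = 396.926909037589.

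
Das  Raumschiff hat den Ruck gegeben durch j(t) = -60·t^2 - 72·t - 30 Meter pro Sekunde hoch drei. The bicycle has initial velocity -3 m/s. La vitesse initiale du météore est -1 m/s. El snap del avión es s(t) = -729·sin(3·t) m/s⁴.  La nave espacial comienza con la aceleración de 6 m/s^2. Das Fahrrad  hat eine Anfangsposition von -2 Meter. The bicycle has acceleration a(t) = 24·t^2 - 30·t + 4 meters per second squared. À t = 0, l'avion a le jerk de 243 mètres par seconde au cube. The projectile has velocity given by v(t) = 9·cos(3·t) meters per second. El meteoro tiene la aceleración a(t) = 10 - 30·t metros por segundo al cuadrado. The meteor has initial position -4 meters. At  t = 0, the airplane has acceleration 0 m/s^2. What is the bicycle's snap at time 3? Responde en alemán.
Um dies zu lösen, müssen wir 2 Ableitungen unserer Gleichung für die Beschleunigung a(t) = 24·t^2 - 30·t + 4 nehmen. Mit d/dt von a(t) finden wir j(t) = 48·t - 30. Mit d/dt von j(t) finden wir s(t) = 48. Aus der Gleichung für den Snap s(t) = 48, setzen wir t = 3 ein und erhalten s = 48.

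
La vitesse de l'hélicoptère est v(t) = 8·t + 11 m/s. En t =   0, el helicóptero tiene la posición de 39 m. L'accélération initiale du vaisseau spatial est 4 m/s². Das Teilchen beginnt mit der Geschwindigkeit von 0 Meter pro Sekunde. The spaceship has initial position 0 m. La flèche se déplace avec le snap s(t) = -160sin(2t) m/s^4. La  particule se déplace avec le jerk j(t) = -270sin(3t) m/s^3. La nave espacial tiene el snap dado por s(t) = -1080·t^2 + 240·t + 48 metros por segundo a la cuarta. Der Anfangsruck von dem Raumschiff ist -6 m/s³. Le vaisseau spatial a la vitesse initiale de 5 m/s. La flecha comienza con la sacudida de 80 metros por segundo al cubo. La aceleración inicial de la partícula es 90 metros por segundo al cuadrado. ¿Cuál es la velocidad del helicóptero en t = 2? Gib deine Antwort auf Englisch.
From the given velocity equation v(t) = 8·t + 11, we substitute t = 2 to get v = 27.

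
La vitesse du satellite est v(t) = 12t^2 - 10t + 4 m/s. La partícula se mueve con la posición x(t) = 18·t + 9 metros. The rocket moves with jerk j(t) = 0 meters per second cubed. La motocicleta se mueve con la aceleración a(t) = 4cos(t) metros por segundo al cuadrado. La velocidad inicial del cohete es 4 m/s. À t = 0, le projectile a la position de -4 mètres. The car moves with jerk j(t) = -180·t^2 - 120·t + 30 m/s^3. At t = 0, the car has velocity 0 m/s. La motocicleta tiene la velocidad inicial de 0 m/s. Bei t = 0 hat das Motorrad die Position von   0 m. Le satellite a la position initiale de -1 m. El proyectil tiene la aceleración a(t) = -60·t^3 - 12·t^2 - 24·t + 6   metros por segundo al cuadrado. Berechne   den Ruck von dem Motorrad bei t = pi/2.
Wir müssen unsere Gleichung für die Beschleunigung a(t) = 4·cos(t) 1-mal ableiten. Die Ableitung von der Beschleunigung ergibt den Ruck: j(t) = -4·sin(t). Wir haben den Ruck j(t) = -4·sin(t). Durch Einsetzen von t = pi/2: j(pi/2) = -4.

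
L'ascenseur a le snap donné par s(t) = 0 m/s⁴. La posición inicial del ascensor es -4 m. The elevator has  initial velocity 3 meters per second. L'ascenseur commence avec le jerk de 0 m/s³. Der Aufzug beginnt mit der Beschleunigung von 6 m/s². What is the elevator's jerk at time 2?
Starting from snap s(t) = 0, we take 1 antiderivative. Taking ∫s(t)dt and applying j(0) = 0, we find j(t) = 0. Using j(t) = 0 and substituting t = 2, we find j = 0.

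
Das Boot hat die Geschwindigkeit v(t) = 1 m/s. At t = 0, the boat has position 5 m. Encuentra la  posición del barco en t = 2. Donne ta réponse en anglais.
We must find the integral of our velocity equation v(t) = 1 1 time. Integrating velocity and using the initial condition x(0) = 5, we get x(t) = t + 5. From the given position equation x(t) = t + 5, we substitute t = 2 to get x = 7.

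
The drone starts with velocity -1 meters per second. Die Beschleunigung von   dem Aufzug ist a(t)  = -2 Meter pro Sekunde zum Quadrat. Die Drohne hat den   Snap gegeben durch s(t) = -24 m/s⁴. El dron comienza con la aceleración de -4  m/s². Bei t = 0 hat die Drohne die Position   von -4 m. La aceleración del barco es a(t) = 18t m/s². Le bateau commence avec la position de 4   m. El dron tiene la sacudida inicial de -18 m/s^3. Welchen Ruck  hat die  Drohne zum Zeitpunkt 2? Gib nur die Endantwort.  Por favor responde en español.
j(2) = -66.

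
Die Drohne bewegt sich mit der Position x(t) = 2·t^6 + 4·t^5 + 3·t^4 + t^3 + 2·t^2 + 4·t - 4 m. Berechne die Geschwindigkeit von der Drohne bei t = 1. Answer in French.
Nous devons dériver notre équation de la position x(t) = 2·t^6 + 4·t^5 + 3·t^4 + t^3 + 2·t^2 + 4·t - 4 1 fois. En dérivant la position, nous obtenons la vitesse: v(t) = 12·t^5 + 20·t^4 + 12·t^3 + 3·t^2 + 4·t + 4. De l'équation de la vitesse v(t) = 12·t^5 + 20·t^4 + 12·t^3 + 3·t^2 + 4·t + 4, nous substituons t = 1 pour obtenir v = 55.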